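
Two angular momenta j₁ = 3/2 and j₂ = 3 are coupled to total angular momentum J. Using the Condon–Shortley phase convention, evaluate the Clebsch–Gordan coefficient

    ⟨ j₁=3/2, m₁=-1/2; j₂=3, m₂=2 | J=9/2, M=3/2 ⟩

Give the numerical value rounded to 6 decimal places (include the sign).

√[10·0!3!6!/10! · 1!2!5!1!6!3!] = √(86400/7)
  +(−1)^0/∏(0,0,2,5,1,1)! = 1/240  (running 1/240)
⟨..|..⟩ = √(86400/7)·(1/240) = +0.462910

+√(3/14) ≈ +0.462910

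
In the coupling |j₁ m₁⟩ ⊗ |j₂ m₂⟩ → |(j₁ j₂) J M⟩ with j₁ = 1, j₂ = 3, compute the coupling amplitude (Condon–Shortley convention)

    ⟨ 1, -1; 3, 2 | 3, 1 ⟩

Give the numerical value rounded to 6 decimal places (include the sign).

−√(5/12) = -0.645497

j₁+j₂−J=1  J+j₁−j₂=1  J−j₁+j₂=5  j₁+j₂+J+1=8
(j₁±m₁, j₂±m₂, J±M) = (0,2,5,1,4,2)
P² = 240
sum k=1..1:
  [1] −1/24 = -1/24
S = -1/24
C² = P²·S² = 5/12 ; C = -0.645497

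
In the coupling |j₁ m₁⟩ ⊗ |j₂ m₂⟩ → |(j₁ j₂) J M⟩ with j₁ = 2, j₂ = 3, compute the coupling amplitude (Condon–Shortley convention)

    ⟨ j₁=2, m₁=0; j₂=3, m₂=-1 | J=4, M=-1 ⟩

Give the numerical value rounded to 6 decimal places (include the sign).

triangle: 1!*3!*5!/10! = 720/3628800
(j±m)!: 2!*2!*2!*4!*3!*5! = 138240
prefactor² = (2J+1)*Δ*N² = 1728/7
  k=0: +1/(0!*1!*2!*2!*1!*3!) = 1/24
  k=1: −1/(1!*0!*1!*1!*2!*4!) = -1/48
Σ = 1/48  ⇒  CG² = 1728/7*1/48² = 3/28
CG = +√(3/28) = +0.327327

+0.327327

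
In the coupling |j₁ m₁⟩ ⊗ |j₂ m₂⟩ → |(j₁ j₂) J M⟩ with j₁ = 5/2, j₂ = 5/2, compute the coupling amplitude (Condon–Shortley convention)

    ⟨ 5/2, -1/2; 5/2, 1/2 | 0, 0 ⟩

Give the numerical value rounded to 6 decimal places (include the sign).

−√(1/6) = -0.408248

triangle: 5!*0!*0!/6! = 120/720
(j±m)!: 2!*3!*3!*2!*0!*0! = 144
prefactor² = (2J+1)*Δ*N² = 24
  k=3: −1/(3!*2!*0!*0!*0!*0!) = -1/12
Σ = -1/12  ⇒  CG² = 24*(-1/12)² = 1/6
CG = −√(1/6) = -0.408248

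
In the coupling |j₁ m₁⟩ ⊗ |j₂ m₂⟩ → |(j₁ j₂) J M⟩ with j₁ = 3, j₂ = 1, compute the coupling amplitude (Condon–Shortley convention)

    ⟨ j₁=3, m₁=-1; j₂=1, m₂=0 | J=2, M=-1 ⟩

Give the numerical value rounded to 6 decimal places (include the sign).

-0.617213  (= −√(8/21))

j₁+j₂−J=2  J+j₁−j₂=4  J−j₁+j₂=0  j₁+j₂+J+1=7
(j₁±m₁, j₂±m₂, J±M) = (2,4,1,1,1,3)
P² = 96/7
sum k=1..1:
  [1] −1/6 = -1/6
S = -1/6
C² = P²·S² = 8/21 ; C = -0.617213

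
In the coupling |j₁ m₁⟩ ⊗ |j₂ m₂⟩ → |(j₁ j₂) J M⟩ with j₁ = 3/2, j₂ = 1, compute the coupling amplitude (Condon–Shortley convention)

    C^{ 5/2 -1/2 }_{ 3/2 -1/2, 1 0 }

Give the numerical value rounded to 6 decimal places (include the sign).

+0.774597

triangle: 0!·3!·2!/6! = 12/720
(j±m)!: 1!·2!·1!·1!·2!·3! = 24
prefactor² = (2J+1)·Δ·N² = 12/5
  k=0: +1/(0!·0!·2!·1!·1!·1!) = 1/2
Σ = 1/2  ⇒  CG² = 12/5·1/2² = 3/5
CG = +√(3/5) = +0.774597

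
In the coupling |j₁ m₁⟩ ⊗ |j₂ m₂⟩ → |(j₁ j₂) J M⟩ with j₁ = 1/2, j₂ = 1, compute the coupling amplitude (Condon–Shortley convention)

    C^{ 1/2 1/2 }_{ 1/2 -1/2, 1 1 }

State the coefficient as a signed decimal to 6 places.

-0.816497  (= −√(2/3))

j₁+j₂−J=1  J+j₁−j₂=0  J−j₁+j₂=1  j₁+j₂+J+1=3
(j₁±m₁, j₂±m₂, J±M) = (0,1,2,0,1,0)
P² = 2/3
sum k=1..1:
  [1] −1/1 = -1
S = -1
C² = P²·S² = 2/3 ; C = -0.816497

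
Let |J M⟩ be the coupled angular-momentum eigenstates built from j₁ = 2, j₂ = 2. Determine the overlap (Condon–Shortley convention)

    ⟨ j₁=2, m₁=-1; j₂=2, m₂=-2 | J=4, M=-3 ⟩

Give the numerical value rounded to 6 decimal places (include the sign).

+0.707107

√[9·0!4!4!/9! · 1!3!0!4!1!7!] = √(10368)
  +(−1)^0/∏(0,0,3,0,1,4)! = 1/144  (running 1/144)
⟨..|..⟩ = √(10368)·(1/144) = +0.707107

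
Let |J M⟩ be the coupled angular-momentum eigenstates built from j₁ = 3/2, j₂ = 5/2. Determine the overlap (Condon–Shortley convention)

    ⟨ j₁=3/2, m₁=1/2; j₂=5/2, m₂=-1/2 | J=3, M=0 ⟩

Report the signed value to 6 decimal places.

+0.447214  (= +√(1/5))

j₁+j₂−J=1  J+j₁−j₂=2  J−j₁+j₂=4  j₁+j₂+J+1=8
(j₁±m₁, j₂±m₂, J±M) = (2,1,2,3,3,3)
P² = 36/5
sum k=0..1:
  [0] +1/4 = 1/4
  [1] −1/12 = -1/12
S = 1/6
C² = P²·S² = 1/5 ; C = +0.447214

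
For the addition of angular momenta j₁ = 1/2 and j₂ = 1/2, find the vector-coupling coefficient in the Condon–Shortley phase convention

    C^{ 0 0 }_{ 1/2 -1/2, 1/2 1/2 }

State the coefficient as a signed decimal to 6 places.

j₁+j₂−J=1  J+j₁−j₂=0  J−j₁+j₂=0  j₁+j₂+J+1=2
(j₁±m₁, j₂±m₂, J±M) = (0,1,1,0,0,0)
P² = 1/2
sum k=1..1:
  [1] −1/1 = -1
S = -1
C² = P²·S² = 1/2 ; C = -0.707107

-0.707107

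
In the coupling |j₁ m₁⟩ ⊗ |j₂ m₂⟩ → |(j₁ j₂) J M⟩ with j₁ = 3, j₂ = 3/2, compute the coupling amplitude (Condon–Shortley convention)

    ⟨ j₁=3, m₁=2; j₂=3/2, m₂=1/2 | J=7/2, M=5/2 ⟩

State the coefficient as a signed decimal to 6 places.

+√(1/7) ≈ +0.377964

triangle: 1!*5!*2!/9! = 240/362880
(j±m)!: 5!*1!*2!*1!*6!*1! = 172800
prefactor² = (2J+1)*Δ*N² = 6400/7
  k=0: +1/(0!*1!*1!*2!*4!*0!) = 1/48
  k=1: −1/(1!*0!*0!*1!*5!*1!) = -1/120
Σ = 1/80  ⇒  CG² = 6400/7*1/80² = 1/7
CG = +√(1/7) = +0.377964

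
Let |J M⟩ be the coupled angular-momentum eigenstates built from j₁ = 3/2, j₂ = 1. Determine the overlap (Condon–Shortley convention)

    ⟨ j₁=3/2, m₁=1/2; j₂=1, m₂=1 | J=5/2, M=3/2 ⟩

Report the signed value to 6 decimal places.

√[6·0!3!2!/6! · 2!1!2!0!4!1!] = √(48/5)
  +(−1)^0/∏(0,0,1,2,2,0)! = 1/4  (running 1/4)
⟨..|..⟩ = √(48/5)·(1/4) = +0.774597

+√(3/5) ≈ +0.774597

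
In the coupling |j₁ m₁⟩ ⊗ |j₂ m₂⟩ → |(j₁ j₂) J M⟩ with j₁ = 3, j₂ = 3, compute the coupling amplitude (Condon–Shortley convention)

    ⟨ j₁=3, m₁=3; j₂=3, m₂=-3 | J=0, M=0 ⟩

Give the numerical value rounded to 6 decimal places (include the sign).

√[1·6!0!0!/7! · 6!0!0!6!0!0!] = √(518400/7)
  +(−1)^0/∏(0,6,0,0,0,0)! = 1/720  (running 1/720)
⟨..|..⟩ = √(518400/7)·(1/720) = +0.377964

+√(1/7) = +0.377964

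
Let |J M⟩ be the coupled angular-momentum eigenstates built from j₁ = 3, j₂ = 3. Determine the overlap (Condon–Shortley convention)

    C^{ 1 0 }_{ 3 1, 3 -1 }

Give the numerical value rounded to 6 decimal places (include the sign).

j₁+j₂−J=5  J+j₁−j₂=1  J−j₁+j₂=1  j₁+j₂+J+1=8
(j₁±m₁, j₂±m₂, J±M) = (4,2,2,4,1,1)
P² = 144/7
sum k=1..2:
  [1] −1/24 = -1/24
  [2] +1/12 = 1/12
S = 1/24
C² = P²·S² = 1/28 ; C = +0.188982

+√(1/28) ≈ +0.188982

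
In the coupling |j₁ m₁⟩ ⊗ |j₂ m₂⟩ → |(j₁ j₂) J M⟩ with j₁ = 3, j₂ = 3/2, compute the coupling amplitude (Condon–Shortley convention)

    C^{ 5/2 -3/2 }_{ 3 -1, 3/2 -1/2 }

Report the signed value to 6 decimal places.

triangle: 2!*4!*1!/8! = 48/40320
(j±m)!: 2!*4!*1!*2!*1!*4! = 2304
prefactor² = (2J+1)*Δ*N² = 576/35
  k=0: +1/(0!*2!*4!*1!*0!*0!) = 1/48
  k=1: −1/(1!*1!*3!*0!*1!*1!) = -1/6
Σ = -7/48  ⇒  CG² = 576/35*(-7/48)² = 7/20
CG = −√(7/20) = -0.591608

-0.591608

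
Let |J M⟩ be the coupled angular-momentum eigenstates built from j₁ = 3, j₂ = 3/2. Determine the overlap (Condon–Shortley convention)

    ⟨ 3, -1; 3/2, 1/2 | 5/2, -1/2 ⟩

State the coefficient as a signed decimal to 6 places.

-0.119523

√[6·2!4!1!/8! · 2!4!2!1!2!3!] = √(288/35)
  +(−1)^1/∏(1,1,3,1,1,0)! = -1/6  (running -1/6)
  +(−1)^2/∏(2,0,2,0,2,1)! = 1/8  (running -1/24)
⟨..|..⟩ = √(288/35)·(-1/24) = -0.119523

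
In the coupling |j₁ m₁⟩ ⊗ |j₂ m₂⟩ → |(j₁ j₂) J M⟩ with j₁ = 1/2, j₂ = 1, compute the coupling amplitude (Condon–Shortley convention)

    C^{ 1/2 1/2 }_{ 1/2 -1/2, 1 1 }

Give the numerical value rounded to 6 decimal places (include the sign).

−√(2/3) ≈ -0.816497

triangle: 1!·0!·1!/3! = 1/6
(j±m)!: 0!·1!·2!·0!·1!·0! = 2
prefactor² = (2J+1)·Δ·N² = 2/3
  k=1: −1/(1!·0!·0!·1!·0!·0!) = -1
Σ = -1  ⇒  CG² = 2/3·(-1)² = 2/3
CG = −√(2/3) = -0.816497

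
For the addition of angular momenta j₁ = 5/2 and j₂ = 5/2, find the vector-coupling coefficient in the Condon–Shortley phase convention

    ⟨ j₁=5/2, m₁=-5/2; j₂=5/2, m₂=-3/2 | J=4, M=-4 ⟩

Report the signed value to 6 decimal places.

−√(1/2) ≈ -0.707107

j₁+j₂−J=1  J+j₁−j₂=4  J−j₁+j₂=4  j₁+j₂+J+1=10
(j₁±m₁, j₂±m₂, J±M) = (0,5,1,4,0,8)
P² = 165888
sum k=1..1:
  [1] −1/576 = -1/576
S = -1/576
C² = P²·S² = 1/2 ; C = -0.707107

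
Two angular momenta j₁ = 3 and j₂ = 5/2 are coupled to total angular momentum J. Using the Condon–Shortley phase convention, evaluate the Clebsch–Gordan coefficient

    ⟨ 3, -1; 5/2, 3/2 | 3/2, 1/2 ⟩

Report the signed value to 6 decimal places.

triangle: 4!·2!·1!/8! = 48/40320
(j±m)!: 2!·4!·4!·1!·2!·1! = 2304
prefactor² = (2J+1)·Δ·N² = 384/35
  k=3: −1/(3!·1!·1!·1!·1!·0!) = -1/6
  k=4: +1/(4!·0!·0!·0!·2!·1!) = 1/48
Σ = -7/48  ⇒  CG² = 384/35·(-7/48)² = 7/30
CG = −√(7/30) = -0.483046

−√(7/30) ≈ -0.483046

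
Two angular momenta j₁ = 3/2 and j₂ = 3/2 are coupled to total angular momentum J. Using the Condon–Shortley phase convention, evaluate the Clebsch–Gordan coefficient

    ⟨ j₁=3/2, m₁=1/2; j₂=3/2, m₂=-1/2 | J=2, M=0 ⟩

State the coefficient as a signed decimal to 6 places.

j₁+j₂−J=1  J+j₁−j₂=2  J−j₁+j₂=2  j₁+j₂+J+1=6
(j₁±m₁, j₂±m₂, J±M) = (2,1,1,2,2,2)
P² = 4/9
sum k=0..1:
  [0] +1/1 = 1
  [1] −1/4 = -1/4
S = 3/4
C² = P²·S² = 1/4 ; C = +0.500000

+0.500000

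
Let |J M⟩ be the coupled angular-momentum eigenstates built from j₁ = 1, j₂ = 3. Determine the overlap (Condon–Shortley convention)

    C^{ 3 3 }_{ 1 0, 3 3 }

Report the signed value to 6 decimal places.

-0.866025  (= −√(3/4))

triangle: 1!*1!*5!/8! = 120/40320
(j±m)!: 1!*1!*6!*0!*6!*0! = 518400
prefactor² = (2J+1)*Δ*N² = 10800
  k=1: −1/(1!*0!*0!*5!*1!*0!) = -1/120
Σ = -1/120  ⇒  CG² = 10800*(-1/120)² = 3/4
CG = −√(3/4) = -0.866025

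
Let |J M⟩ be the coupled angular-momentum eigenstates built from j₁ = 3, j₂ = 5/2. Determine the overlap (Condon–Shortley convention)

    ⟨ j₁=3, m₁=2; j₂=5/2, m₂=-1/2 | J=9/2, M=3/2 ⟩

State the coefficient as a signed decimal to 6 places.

triangle: 1!·5!·4!/11! = 2880/39916800
(j±m)!: 5!·1!·2!·3!·6!·3! = 6220800
prefactor² = (2J+1)·Δ·N² = 345600/77
  k=0: +1/(0!·1!·1!·2!·4!·2!) = 1/96
  k=1: −1/(1!·0!·0!·1!·5!·3!) = -1/720
Σ = 13/1440  ⇒  CG² = 345600/77·13/1440² = 169/462
CG = +√(169/462) = +0.604815

+√(169/462) ≈ +0.604815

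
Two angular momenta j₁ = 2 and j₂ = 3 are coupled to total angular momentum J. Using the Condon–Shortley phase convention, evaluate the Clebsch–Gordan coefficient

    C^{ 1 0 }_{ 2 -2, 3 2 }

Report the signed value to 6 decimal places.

+0.377964  (= +√(1/7))

√[3·4!0!2!/7! · 0!4!5!1!1!1!] = √(576/7)
  +(−1)^4/∏(4,0,0,1,0,1)! = 1/24  (running 1/24)
⟨..|..⟩ = √(576/7)·(1/24) = +0.377964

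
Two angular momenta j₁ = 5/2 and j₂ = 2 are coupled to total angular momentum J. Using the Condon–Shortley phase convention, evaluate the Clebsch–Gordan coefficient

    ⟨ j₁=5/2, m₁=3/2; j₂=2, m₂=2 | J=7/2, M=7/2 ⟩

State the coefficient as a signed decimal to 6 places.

-0.666667

j₁+j₂−J=1  J+j₁−j₂=4  J−j₁+j₂=3  j₁+j₂+J+1=9
(j₁±m₁, j₂±m₂, J±M) = (4,1,4,0,7,0)
P² = 9216
sum k=1..1:
  [1] −1/144 = -1/144
S = -1/144
C² = P²·S² = 4/9 ; C = -0.666667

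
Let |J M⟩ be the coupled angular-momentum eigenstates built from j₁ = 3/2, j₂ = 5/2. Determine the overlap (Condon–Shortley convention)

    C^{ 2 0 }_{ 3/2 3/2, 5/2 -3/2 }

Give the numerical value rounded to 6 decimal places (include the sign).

j₁+j₂−J=2  J+j₁−j₂=1  J−j₁+j₂=3  j₁+j₂+J+1=7
(j₁±m₁, j₂±m₂, J±M) = (3,0,1,4,2,2)
P² = 48/7
sum k=0..0:
  [0] +1/4 = 1/4
S = 1/4
C² = P²·S² = 3/7 ; C = +0.654654

+0.654654  (= +√(3/7))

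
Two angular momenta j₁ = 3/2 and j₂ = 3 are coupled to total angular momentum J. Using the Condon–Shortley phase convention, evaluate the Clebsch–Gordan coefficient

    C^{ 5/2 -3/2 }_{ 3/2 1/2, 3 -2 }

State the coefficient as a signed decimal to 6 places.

√[6·2!1!4!/8! · 2!1!1!5!1!4!] = √(288/7)
  +(−1)^0/∏(0,2,1,1,0,3)! = 1/12  (running 1/12)
  +(−1)^1/∏(1,1,0,0,1,4)! = -1/24  (running 1/24)
⟨..|..⟩ = √(288/7)·(1/24) = +0.267261

+0.267261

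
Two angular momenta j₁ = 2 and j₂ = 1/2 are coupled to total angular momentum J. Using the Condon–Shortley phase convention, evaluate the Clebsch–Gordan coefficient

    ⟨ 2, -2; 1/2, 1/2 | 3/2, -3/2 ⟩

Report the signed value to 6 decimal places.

-0.894427

j₁+j₂−J=1  J+j₁−j₂=3  J−j₁+j₂=0  j₁+j₂+J+1=5
(j₁±m₁, j₂±m₂, J±M) = (0,4,1,0,0,3)
P² = 144/5
sum k=1..1:
  [1] −1/6 = -1/6
S = -1/6
C² = P²·S² = 4/5 ; C = -0.894427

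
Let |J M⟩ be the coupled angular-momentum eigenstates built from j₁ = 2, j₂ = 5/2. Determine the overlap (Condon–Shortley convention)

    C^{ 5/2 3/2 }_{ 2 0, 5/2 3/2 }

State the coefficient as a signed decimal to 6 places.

−√(1/70) = -0.119523

√[6·2!2!3!/8! · 2!2!4!1!4!1!] = √(288/35)
  +(−1)^1/∏(1,1,1,3,1,0)! = -1/6  (running -1/6)
  +(−1)^2/∏(2,0,0,2,2,1)! = 1/8  (running -1/24)
⟨..|..⟩ = √(288/35)·(-1/24) = -0.119523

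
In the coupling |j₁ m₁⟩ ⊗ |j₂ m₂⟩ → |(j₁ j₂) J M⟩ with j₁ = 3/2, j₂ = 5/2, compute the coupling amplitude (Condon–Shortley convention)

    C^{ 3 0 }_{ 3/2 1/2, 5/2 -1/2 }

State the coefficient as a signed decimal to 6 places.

+0.447214  (= +√(1/5))

j₁+j₂−J=1  J+j₁−j₂=2  J−j₁+j₂=4  j₁+j₂+J+1=8
(j₁±m₁, j₂±m₂, J±M) = (2,1,2,3,3,3)
P² = 36/5
sum k=0..1:
  [0] +1/4 = 1/4
  [1] −1/12 = -1/12
S = 1/6
C² = P²·S² = 1/5 ; C = +0.447214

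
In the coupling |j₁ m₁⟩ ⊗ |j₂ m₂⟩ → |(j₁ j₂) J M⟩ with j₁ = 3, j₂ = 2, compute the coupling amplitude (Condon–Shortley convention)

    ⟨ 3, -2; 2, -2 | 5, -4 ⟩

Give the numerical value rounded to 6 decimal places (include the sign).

j₁+j₂−J=0  J+j₁−j₂=6  J−j₁+j₂=4  j₁+j₂+J+1=11
(j₁±m₁, j₂±m₂, J±M) = (1,5,0,4,1,9)
P² = 4976640
sum k=0..0:
  [0] +1/2880 = 1/2880
S = 1/2880
C² = P²·S² = 3/5 ; C = +0.774597

+0.774597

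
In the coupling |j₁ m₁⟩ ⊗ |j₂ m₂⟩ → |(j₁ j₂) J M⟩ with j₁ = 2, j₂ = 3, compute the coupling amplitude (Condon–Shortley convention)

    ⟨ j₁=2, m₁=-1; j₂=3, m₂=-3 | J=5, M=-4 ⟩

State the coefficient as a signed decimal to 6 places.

+√(2/5) ≈ +0.632456

triangle: 0!·4!·6!/11! = 17280/39916800
(j±m)!: 1!·3!·0!·6!·1!·9! = 1567641600
prefactor² = (2J+1)·Δ·N² = 7464960
  k=0: +1/(0!·0!·3!·0!·1!·6!) = 1/4320
Σ = 1/4320  ⇒  CG² = 7464960·1/4320² = 2/5
CG = +√(2/5) = +0.632456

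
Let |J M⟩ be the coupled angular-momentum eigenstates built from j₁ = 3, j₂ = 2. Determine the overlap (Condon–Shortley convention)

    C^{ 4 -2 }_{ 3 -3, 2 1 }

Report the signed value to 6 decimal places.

−√(27/140) = -0.439155

√[9·1!5!3!/10! · 0!6!3!1!2!6!] = √(77760/7)
  +(−1)^1/∏(1,0,5,2,0,1)! = -1/240  (running -1/240)
⟨..|..⟩ = √(77760/7)·(-1/240) = -0.439155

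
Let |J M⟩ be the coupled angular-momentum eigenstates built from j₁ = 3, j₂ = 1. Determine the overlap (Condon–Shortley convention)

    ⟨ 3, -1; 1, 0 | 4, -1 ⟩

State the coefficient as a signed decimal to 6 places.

j₁+j₂−J=0  J+j₁−j₂=6  J−j₁+j₂=2  j₁+j₂+J+1=9
(j₁±m₁, j₂±m₂, J±M) = (2,4,1,1,3,5)
P² = 8640/7
sum k=0..0:
  [0] +1/48 = 1/48
S = 1/48
C² = P²·S² = 15/28 ; C = +0.731925

+√(15/28) = +0.731925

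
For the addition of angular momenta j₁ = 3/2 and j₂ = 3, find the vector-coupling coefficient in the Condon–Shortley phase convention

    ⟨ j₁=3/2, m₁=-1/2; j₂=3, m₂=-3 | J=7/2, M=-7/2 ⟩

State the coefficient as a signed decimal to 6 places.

+√(2/3) = +0.816497

√[8·1!2!5!/9! · 1!2!0!6!0!7!] = √(38400)
  +(−1)^0/∏(0,1,2,0,0,5)! = 1/240  (running 1/240)
⟨..|..⟩ = √(38400)·(1/240) = +0.816497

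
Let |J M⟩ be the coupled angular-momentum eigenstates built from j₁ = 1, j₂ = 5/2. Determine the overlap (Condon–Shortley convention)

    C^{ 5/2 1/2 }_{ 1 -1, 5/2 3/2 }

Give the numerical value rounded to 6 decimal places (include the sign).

√[6·1!1!4!/7! · 0!2!4!1!3!2!] = √(576/35)
  +(−1)^1/∏(1,0,1,3,0,1)! = -1/6  (running -1/6)
⟨..|..⟩ = √(576/35)·(-1/6) = -0.676123

-0.676123  (= −√(16/35))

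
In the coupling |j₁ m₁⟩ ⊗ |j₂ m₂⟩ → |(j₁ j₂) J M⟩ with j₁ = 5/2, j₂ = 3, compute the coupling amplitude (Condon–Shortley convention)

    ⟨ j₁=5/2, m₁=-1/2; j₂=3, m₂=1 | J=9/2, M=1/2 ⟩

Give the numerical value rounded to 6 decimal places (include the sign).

triangle: 1!*4!*5!/11! = 2880/39916800
(j±m)!: 2!*3!*4!*2!*5!*4! = 1658880
prefactor² = (2J+1)*Δ*N² = 92160/77
  k=0: +1/(0!*1!*3!*4!*1!*1!) = 1/144
  k=1: −1/(1!*0!*2!*3!*2!*2!) = -1/48
Σ = -1/72  ⇒  CG² = 92160/77*(-1/72)² = 160/693
CG = −√(160/693) = -0.480500

−√(160/693) ≈ -0.480500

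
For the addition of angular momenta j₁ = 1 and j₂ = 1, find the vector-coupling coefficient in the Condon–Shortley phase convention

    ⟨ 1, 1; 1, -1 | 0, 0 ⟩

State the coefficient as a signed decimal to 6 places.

+√(1/3) = +0.577350

j₁+j₂−J=2  J+j₁−j₂=0  J−j₁+j₂=0  j₁+j₂+J+1=3
(j₁±m₁, j₂±m₂, J±M) = (2,0,0,2,0,0)
P² = 4/3
sum k=0..0:
  [0] +1/2 = 1/2
S = 1/2
C² = P²·S² = 1/3 ; C = +0.577350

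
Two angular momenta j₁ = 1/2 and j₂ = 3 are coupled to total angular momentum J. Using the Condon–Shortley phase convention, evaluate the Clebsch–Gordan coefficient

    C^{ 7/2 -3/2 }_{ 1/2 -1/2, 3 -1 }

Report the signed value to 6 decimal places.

j₁+j₂−J=0  J+j₁−j₂=1  J−j₁+j₂=6  j₁+j₂+J+1=8
(j₁±m₁, j₂±m₂, J±M) = (0,1,2,4,2,5)
P² = 11520/7
sum k=0..0:
  [0] +1/48 = 1/48
S = 1/48
C² = P²·S² = 5/7 ; C = +0.845154

+0.845154  (= +√(5/7))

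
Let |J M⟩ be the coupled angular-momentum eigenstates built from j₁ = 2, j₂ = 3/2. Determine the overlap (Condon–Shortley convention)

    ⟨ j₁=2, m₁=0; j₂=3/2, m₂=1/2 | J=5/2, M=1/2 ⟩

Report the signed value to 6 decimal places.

j₁+j₂−J=1  J+j₁−j₂=3  J−j₁+j₂=2  j₁+j₂+J+1=7
(j₁±m₁, j₂±m₂, J±M) = (2,2,2,1,3,2)
P² = 48/35
sum k=0..1:
  [0] +1/4 = 1/4
  [1] −1/2 = -1/2
S = -1/4
C² = P²·S² = 3/35 ; C = -0.292770

-0.292770  (= −√(3/35))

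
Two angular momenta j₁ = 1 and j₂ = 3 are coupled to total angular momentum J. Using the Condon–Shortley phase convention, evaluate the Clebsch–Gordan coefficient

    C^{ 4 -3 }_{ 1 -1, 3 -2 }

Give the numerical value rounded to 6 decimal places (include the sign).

+√(3/4) ≈ +0.866025

j₁+j₂−J=0  J+j₁−j₂=2  J−j₁+j₂=6  j₁+j₂+J+1=9
(j₁±m₁, j₂±m₂, J±M) = (0,2,1,5,1,7)
P² = 43200
sum k=0..0:
  [0] +1/240 = 1/240
S = 1/240
C² = P²·S² = 3/4 ; C = +0.866025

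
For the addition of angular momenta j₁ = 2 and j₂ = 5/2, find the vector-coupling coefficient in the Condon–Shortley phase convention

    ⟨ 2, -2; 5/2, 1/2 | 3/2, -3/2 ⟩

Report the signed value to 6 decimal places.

-0.338062

√[4·3!1!2!/7! · 0!4!3!2!0!3!] = √(576/35)
  +(−1)^3/∏(3,0,1,0,0,2)! = -1/12  (running -1/12)
⟨..|..⟩ = √(576/35)·(-1/12) = -0.338062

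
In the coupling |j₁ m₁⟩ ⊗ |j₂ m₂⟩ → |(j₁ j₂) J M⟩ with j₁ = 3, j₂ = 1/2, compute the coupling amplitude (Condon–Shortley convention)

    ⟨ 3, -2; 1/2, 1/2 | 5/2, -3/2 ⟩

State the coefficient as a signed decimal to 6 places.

−√(5/7) = -0.845154

triangle: 1!×5!×0!/7! = 120/5040
(j±m)!: 1!×5!×1!×0!×1!×4! = 2880
prefactor² = (2J+1)×Δ×N² = 2880/7
  k=1: −1/(1!×0!×4!×0!×1!×0!) = -1/24
Σ = -1/24  ⇒  CG² = 2880/7×(-1/24)² = 5/7
CG = −√(5/7) = -0.845154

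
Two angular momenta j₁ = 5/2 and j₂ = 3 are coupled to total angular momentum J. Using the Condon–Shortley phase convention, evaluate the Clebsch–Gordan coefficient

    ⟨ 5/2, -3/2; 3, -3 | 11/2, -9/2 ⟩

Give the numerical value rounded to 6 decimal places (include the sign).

+√(5/11) = +0.674200

j₁+j₂−J=0  J+j₁−j₂=5  J−j₁+j₂=6  j₁+j₂+J+1=12
(j₁±m₁, j₂±m₂, J±M) = (1,4,0,6,1,10)
P² = 1492992000/11
sum k=0..0:
  [0] +1/17280 = 1/17280
S = 1/17280
C² = P²·S² = 5/11 ; C = +0.674200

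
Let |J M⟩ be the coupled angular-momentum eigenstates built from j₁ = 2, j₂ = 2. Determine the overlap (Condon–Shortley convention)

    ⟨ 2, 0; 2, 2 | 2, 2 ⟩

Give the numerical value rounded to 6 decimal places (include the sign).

+√(2/7) = +0.534522

√[5·2!2!2!/7! · 2!2!4!0!4!0!] = √(128/7)
  +(−1)^2/∏(2,0,0,2,2,0)! = 1/8  (running 1/8)
⟨..|..⟩ = √(128/7)·(1/8) = +0.534522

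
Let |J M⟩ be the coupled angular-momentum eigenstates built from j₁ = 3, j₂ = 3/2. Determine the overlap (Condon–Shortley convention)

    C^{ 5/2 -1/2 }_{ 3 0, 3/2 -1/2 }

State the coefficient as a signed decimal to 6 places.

−√(6/35) = -0.414039

triangle: 2!*4!*1!/8! = 48/40320
(j±m)!: 3!*3!*1!*2!*2!*3! = 864
prefactor² = (2J+1)*Δ*N² = 216/35
  k=0: +1/(0!*2!*3!*1!*1!*0!) = 1/12
  k=1: −1/(1!*1!*2!*0!*2!*1!) = -1/4
Σ = -1/6  ⇒  CG² = 216/35*(-1/6)² = 6/35
CG = −√(6/35) = -0.414039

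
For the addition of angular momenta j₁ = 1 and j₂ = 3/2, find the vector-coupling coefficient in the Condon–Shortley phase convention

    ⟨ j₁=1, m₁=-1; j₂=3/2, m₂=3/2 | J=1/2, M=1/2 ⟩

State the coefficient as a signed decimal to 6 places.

j₁+j₂−J=2  J+j₁−j₂=0  J−j₁+j₂=1  j₁+j₂+J+1=4
(j₁±m₁, j₂±m₂, J±M) = (0,2,3,0,1,0)
P² = 2
sum k=2..2:
  [2] +1/2 = 1/2
S = 1/2
C² = P²·S² = 1/2 ; C = +0.707107

+0.707107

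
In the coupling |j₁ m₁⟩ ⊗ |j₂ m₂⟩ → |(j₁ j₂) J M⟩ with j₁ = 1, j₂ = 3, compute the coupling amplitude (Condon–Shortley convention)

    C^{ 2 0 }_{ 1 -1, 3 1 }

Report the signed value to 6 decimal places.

+√(2/7) = +0.534522

triangle: 2!×0!×4!/7! = 48/5040
(j±m)!: 0!×2!×4!×2!×2!×2! = 384
prefactor² = (2J+1)×Δ×N² = 128/7
  k=2: +1/(2!×0!×0!×2!×0!×2!) = 1/8
Σ = 1/8  ⇒  CG² = 128/7×1/8² = 2/7
CG = +√(2/7) = +0.534522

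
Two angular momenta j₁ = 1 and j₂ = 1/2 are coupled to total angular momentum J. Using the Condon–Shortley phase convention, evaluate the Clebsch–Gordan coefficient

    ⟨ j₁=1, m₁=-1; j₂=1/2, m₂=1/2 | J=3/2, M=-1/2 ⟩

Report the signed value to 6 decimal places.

j₁+j₂−J=0  J+j₁−j₂=2  J−j₁+j₂=1  j₁+j₂+J+1=4
(j₁±m₁, j₂±m₂, J±M) = (0,2,1,0,1,2)
P² = 4/3
sum k=0..0:
  [0] +1/2 = 1/2
S = 1/2
C² = P²·S² = 1/3 ; C = +0.577350

+0.577350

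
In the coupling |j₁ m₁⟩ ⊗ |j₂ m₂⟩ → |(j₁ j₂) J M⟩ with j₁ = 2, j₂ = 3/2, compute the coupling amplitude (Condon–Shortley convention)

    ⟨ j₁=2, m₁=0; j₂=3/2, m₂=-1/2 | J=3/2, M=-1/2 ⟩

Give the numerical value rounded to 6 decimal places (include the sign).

√[4·2!2!1!/6! · 2!2!1!2!1!2!] = √(16/45)
  +(−1)^0/∏(0,2,2,1,0,0)! = 1/4  (running 1/4)
  +(−1)^1/∏(1,1,1,0,1,1)! = -1  (running -3/4)
⟨..|..⟩ = √(16/45)·(-3/4) = -0.447214

-0.447214  (= −√(1/5))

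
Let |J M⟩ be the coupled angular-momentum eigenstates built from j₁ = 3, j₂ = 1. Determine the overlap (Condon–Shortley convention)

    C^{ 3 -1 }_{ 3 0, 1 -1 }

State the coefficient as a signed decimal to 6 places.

+0.707107  (= +√(1/2))

j₁+j₂−J=1  J+j₁−j₂=5  J−j₁+j₂=1  j₁+j₂+J+1=8
(j₁±m₁, j₂±m₂, J±M) = (3,3,0,2,2,4)
P² = 72
sum k=0..0:
  [0] +1/12 = 1/12
S = 1/12
C² = P²·S² = 1/2 ; C = +0.707107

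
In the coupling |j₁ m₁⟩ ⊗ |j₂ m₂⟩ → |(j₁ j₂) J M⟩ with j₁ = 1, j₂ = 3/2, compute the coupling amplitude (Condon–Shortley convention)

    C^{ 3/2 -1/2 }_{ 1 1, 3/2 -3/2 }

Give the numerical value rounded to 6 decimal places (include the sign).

+√(2/5) = +0.632456

j₁+j₂−J=1  J+j₁−j₂=1  J−j₁+j₂=2  j₁+j₂+J+1=5
(j₁±m₁, j₂±m₂, J±M) = (2,0,0,3,1,2)
P² = 8/5
sum k=0..0:
  [0] +1/2 = 1/2
S = 1/2
C² = P²·S² = 2/5 ; C = +0.632456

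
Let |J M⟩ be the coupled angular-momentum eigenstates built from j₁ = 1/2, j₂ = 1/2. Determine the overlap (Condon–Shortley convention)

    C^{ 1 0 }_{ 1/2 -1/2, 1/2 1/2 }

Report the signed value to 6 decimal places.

√[3·0!1!1!/3! · 0!1!1!0!1!1!] = √(1/2)
  +(−1)^0/∏(0,0,1,1,0,0)! = 1  (running 1)
⟨..|..⟩ = √(1/2)·(1) = +0.707107

+0.707107  (= +√(1/2))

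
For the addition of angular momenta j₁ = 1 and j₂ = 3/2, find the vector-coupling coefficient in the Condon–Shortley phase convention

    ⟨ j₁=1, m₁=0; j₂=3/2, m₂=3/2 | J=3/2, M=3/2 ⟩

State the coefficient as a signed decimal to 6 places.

-0.774597  (= −√(3/5))

triangle: 1!*1!*2!/5! = 2/120
(j±m)!: 1!*1!*3!*0!*3!*0! = 36
prefactor² = (2J+1)*Δ*N² = 12/5
  k=1: −1/(1!*0!*0!*2!*1!*0!) = -1/2
Σ = -1/2  ⇒  CG² = 12/5*(-1/2)² = 3/5
CG = −√(3/5) = -0.774597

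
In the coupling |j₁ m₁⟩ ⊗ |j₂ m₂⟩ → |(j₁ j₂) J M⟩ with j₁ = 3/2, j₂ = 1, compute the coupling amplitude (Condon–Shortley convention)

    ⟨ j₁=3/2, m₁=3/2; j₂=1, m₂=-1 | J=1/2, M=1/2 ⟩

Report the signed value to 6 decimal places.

√[2·2!1!0!/4! · 3!0!0!2!1!0!] = √(2)
  +(−1)^0/∏(0,2,0,0,1,0)! = 1/2  (running 1/2)
⟨..|..⟩ = √(2)·(1/2) = +0.707107

+0.707107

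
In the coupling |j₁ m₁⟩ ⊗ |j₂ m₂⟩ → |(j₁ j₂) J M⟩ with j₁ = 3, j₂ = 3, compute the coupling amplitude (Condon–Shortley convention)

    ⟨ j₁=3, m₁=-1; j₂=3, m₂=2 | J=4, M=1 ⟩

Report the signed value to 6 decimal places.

+0.455842  (= +√(16/77))

triangle: 2!·4!·4!/11! = 1152/39916800
(j±m)!: 2!·4!·5!·1!·5!·3! = 4147200
prefactor² = (2J+1)·Δ·N² = 82944/77
  k=1: −1/(1!·1!·3!·4!·1!·0!) = -1/144
  k=2: +1/(2!·0!·2!·3!·2!·1!) = 1/48
Σ = 1/72  ⇒  CG² = 82944/77·1/72² = 16/77
CG = +√(16/77) = +0.455842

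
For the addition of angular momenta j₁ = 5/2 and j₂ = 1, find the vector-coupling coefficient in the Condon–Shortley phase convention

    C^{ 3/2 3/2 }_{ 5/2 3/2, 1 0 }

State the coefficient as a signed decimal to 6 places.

√[4·2!3!0!/6! · 4!1!1!1!3!0!] = √(48/5)
  +(−1)^1/∏(1,1,0,0,3,0)! = -1/6  (running -1/6)
⟨..|..⟩ = √(48/5)·(-1/6) = -0.516398

-0.516398  (= −√(4/15))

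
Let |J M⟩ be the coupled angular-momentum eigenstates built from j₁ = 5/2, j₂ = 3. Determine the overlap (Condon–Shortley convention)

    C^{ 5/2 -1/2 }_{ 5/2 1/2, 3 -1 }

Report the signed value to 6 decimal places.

triangle: 3!×2!×3!/9! = 72/362880
(j±m)!: 3!×2!×2!×4!×2!×3! = 6912
prefactor² = (2J+1)×Δ×N² = 288/35
  k=0: +1/(0!×3!×2!×2!×0!×1!) = 1/24
  k=1: −1/(1!×2!×1!×1!×1!×2!) = -1/4
  k=2: +1/(2!×1!×0!×0!×2!×3!) = 1/24
Σ = -1/6  ⇒  CG² = 288/35×(-1/6)² = 8/35
CG = −√(8/35) = -0.478091

−√(8/35) = -0.478091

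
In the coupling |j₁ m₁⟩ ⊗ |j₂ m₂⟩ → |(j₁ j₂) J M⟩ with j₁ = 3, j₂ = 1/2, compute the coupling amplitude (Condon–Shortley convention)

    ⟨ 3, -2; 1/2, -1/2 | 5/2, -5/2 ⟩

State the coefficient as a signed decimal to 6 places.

+√(1/7) = +0.377964

j₁+j₂−J=1  J+j₁−j₂=5  J−j₁+j₂=0  j₁+j₂+J+1=7
(j₁±m₁, j₂±m₂, J±M) = (1,5,0,1,0,5)
P² = 14400/7
sum k=0..0:
  [0] +1/120 = 1/120
S = 1/120
C² = P²·S² = 1/7 ; C = +0.377964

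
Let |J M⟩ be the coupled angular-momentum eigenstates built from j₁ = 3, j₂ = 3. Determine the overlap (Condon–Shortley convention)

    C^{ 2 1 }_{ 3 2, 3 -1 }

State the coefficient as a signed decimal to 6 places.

j₁+j₂−J=4  J+j₁−j₂=2  J−j₁+j₂=2  j₁+j₂+J+1=9
(j₁±m₁, j₂±m₂, J±M) = (5,1,2,4,3,1)
P² = 320/7
sum k=0..1:
  [0] +1/48 = 1/48
  [1] −1/12 = -1/12
S = -1/16
C² = P²·S² = 5/28 ; C = -0.422577

-0.422577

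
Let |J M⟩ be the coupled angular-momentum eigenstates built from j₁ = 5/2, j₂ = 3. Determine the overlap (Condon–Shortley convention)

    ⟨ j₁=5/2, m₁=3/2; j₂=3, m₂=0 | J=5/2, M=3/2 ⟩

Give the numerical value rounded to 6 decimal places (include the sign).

−√(7/30) ≈ -0.483046

√[6·3!2!3!/9! · 4!1!3!3!4!1!] = √(864/35)
  +(−1)^0/∏(0,3,1,3,1,0)! = 1/36  (running 1/36)
  +(−1)^1/∏(1,2,0,2,2,1)! = -1/8  (running -7/72)
⟨..|..⟩ = √(864/35)·(-7/72) = -0.483046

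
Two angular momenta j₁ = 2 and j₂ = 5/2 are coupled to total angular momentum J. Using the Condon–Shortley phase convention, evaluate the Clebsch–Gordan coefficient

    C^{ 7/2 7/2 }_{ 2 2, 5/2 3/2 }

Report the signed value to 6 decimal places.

+√(4/9) ≈ +0.666667

triangle: 1!·3!·4!/9! = 144/362880
(j±m)!: 4!·0!·4!·1!·7!·0! = 2903040
prefactor² = (2J+1)·Δ·N² = 9216
  k=0: +1/(0!·1!·0!·4!·3!·0!) = 1/144
Σ = 1/144  ⇒  CG² = 9216·1/144² = 4/9
CG = +√(4/9) = +0.666667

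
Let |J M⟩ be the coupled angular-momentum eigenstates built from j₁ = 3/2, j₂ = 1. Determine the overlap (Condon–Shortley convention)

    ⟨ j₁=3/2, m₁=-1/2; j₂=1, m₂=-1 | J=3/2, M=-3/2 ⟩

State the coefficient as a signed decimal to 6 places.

+√(2/5) = +0.632456

triangle: 1!×2!×1!/5! = 2/120
(j±m)!: 1!×2!×0!×2!×0!×3! = 24
prefactor² = (2J+1)×Δ×N² = 8/5
  k=0: +1/(0!×1!×2!×0!×0!×1!) = 1/2
Σ = 1/2  ⇒  CG² = 8/5×1/2² = 2/5
CG = +√(2/5) = +0.632456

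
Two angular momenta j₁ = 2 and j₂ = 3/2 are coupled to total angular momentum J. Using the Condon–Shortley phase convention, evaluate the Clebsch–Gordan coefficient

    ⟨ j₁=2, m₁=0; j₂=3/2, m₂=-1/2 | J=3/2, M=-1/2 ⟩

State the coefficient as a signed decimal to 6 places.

√[4·2!2!1!/6! · 2!2!1!2!1!2!] = √(16/45)
  +(−1)^0/∏(0,2,2,1,0,0)! = 1/4  (running 1/4)
  +(−1)^1/∏(1,1,1,0,1,1)! = -1  (running -3/4)
⟨..|..⟩ = √(16/45)·(-3/4) = -0.447214

-0.447214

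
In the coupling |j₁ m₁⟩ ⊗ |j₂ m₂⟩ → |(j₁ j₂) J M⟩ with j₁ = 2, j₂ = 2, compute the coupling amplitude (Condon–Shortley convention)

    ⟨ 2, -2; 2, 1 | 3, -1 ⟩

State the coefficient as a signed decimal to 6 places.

−√(3/10) ≈ -0.547723

j₁+j₂−J=1  J+j₁−j₂=3  J−j₁+j₂=3  j₁+j₂+J+1=8
(j₁±m₁, j₂±m₂, J±M) = (0,4,3,1,2,4)
P² = 216/5
sum k=1..1:
  [1] −1/12 = -1/12
S = -1/12
C² = P²·S² = 3/10 ; C = -0.547723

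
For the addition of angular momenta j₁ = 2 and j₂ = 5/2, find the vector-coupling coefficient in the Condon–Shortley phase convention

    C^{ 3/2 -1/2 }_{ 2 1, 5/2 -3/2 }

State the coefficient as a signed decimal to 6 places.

√[4·3!1!2!/7! · 3!1!1!4!1!2!] = √(96/35)
  +(−1)^0/∏(0,3,1,1,0,1)! = 1/6  (running 1/6)
  +(−1)^1/∏(1,2,0,0,1,2)! = -1/4  (running -1/12)
⟨..|..⟩ = √(96/35)·(-1/12) = -0.138013

-0.138013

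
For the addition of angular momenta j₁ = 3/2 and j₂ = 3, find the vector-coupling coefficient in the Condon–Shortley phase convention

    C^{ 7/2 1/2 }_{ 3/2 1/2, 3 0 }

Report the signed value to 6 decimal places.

+0.308607

triangle: 1!·2!·5!/9! = 240/362880
(j±m)!: 2!·1!·3!·3!·4!·3! = 10368
prefactor² = (2J+1)·Δ·N² = 384/7
  k=0: +1/(0!·1!·1!·3!·1!·2!) = 1/12
  k=1: −1/(1!·0!·0!·2!·2!·3!) = -1/24
Σ = 1/24  ⇒  CG² = 384/7·1/24² = 2/21
CG = +√(2/21) = +0.308607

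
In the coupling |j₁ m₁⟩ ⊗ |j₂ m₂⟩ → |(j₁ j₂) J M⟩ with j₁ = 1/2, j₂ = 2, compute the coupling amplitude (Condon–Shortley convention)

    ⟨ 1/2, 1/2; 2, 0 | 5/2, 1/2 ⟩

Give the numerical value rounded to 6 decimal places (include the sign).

√[6·0!1!4!/6! · 1!0!2!2!3!2!] = √(48/5)
  +(−1)^0/∏(0,0,0,2,1,2)! = 1/4  (running 1/4)
⟨..|..⟩ = √(48/5)·(1/4) = +0.774597

+√(3/5) = +0.774597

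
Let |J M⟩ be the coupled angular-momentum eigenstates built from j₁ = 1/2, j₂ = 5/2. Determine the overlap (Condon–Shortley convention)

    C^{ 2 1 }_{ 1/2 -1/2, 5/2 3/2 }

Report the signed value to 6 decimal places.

-0.816497

j₁+j₂−J=1  J+j₁−j₂=0  J−j₁+j₂=4  j₁+j₂+J+1=6
(j₁±m₁, j₂±m₂, J±M) = (0,1,4,1,3,1)
P² = 24
sum k=1..1:
  [1] −1/6 = -1/6
S = -1/6
C² = P²·S² = 2/3 ; C = -0.816497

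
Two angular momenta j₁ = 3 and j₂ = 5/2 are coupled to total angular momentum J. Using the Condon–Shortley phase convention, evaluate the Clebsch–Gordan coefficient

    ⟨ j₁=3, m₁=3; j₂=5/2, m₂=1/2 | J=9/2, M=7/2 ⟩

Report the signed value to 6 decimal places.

triangle: 1!×5!×4!/11! = 2880/39916800
(j±m)!: 6!×0!×3!×2!×8!×1! = 348364800
prefactor² = (2J+1)×Δ×N² = 2764800/11
  k=0: +1/(0!×1!×0!×3!×5!×1!) = 1/720
Σ = 1/720  ⇒  CG² = 2764800/11×1/720² = 16/33
CG = +√(16/33) = +0.696311

+√(16/33) = +0.696311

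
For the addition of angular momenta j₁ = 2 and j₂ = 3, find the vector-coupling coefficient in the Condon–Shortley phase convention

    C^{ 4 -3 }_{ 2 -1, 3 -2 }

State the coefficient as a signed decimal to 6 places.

√[9·1!3!5!/10! · 1!3!1!5!1!7!] = √(6480)
  +(−1)^0/∏(0,1,3,1,0,4)! = 1/144  (running 1/144)
  +(−1)^1/∏(1,0,2,0,1,5)! = -1/240  (running 1/360)
⟨..|..⟩ = √(6480)·(1/360) = +0.223607

+0.223607  (= +√(1/20))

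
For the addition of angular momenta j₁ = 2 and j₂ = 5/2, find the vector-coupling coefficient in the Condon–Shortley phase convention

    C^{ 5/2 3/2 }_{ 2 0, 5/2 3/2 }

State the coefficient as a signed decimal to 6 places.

j₁+j₂−J=2  J+j₁−j₂=2  J−j₁+j₂=3  j₁+j₂+J+1=8
(j₁±m₁, j₂±m₂, J±M) = (2,2,4,1,4,1)
P² = 288/35
sum k=1..2:
  [1] −1/6 = -1/6
  [2] +1/8 = 1/8
S = -1/24
C² = P²·S² = 1/70 ; C = -0.119523

-0.119523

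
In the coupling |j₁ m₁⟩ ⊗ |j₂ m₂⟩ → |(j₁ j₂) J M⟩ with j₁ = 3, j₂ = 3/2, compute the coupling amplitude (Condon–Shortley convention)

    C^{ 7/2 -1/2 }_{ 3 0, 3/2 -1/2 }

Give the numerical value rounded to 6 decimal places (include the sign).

√[8·1!5!2!/9! · 3!3!1!2!3!4!] = √(384/7)
  +(−1)^0/∏(0,1,3,1,2,1)! = 1/12  (running 1/12)
  +(−1)^1/∏(1,0,2,0,3,2)! = -1/24  (running 1/24)
⟨..|..⟩ = √(384/7)·(1/24) = +0.308607

+0.308607  (= +√(2/21))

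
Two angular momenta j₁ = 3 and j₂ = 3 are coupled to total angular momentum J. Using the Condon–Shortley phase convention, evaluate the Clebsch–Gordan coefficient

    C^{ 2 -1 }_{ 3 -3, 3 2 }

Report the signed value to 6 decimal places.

+0.545545  (= +√(25/84))

√[5·4!2!2!/9! · 0!6!5!1!1!3!] = √(4800/7)
  +(−1)^4/∏(4,0,2,1,0,1)! = 1/48  (running 1/48)
⟨..|..⟩ = √(4800/7)·(1/48) = +0.545545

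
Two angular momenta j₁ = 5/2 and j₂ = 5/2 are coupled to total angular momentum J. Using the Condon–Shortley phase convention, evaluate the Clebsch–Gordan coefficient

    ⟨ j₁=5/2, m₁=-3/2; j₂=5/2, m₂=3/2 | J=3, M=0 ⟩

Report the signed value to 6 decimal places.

j₁+j₂−J=2  J+j₁−j₂=3  J−j₁+j₂=3  j₁+j₂+J+1=9
(j₁±m₁, j₂±m₂, J±M) = (1,4,4,1,3,3)
P² = 144/5
sum k=1..2:
  [1] −1/36 = -1/36
  [2] +1/8 = 1/8
S = 7/72
C² = P²·S² = 49/180 ; C = +0.521749

+√(49/180) ≈ +0.521749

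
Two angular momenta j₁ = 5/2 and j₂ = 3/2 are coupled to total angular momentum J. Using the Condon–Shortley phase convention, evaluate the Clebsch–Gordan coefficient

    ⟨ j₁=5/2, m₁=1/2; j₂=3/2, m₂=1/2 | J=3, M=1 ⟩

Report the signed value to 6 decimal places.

-0.129099  (= −√(1/60))

triangle: 1!×4!×2!/8! = 48/40320
(j±m)!: 3!×2!×2!×1!×4!×2! = 1152
prefactor² = (2J+1)×Δ×N² = 48/5
  k=0: +1/(0!×1!×2!×2!×2!×0!) = 1/8
  k=1: −1/(1!×0!×1!×1!×3!×1!) = -1/6
Σ = -1/24  ⇒  CG² = 48/5×(-1/24)² = 1/60
CG = −√(1/60) = -0.129099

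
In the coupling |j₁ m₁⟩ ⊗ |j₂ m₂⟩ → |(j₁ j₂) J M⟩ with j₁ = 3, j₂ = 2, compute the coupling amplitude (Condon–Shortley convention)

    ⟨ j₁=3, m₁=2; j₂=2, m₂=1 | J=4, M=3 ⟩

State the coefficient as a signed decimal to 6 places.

+0.223607  (= +√(1/20))

√[9·1!5!3!/10! · 5!1!3!1!7!1!] = √(6480)
  +(−1)^0/∏(0,1,1,3,4,0)! = 1/144  (running 1/144)
  +(−1)^1/∏(1,0,0,2,5,1)! = -1/240  (running 1/360)
⟨..|..⟩ = √(6480)·(1/360) = +0.223607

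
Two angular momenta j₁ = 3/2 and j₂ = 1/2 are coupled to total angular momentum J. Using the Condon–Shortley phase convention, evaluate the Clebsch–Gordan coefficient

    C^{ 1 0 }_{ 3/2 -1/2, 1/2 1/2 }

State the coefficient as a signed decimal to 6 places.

-0.707107

triangle: 1!*2!*0!/4! = 2/24
(j±m)!: 1!*2!*1!*0!*1!*1! = 2
prefactor² = (2J+1)*Δ*N² = 1/2
  k=1: −1/(1!*0!*1!*0!*1!*0!) = -1
Σ = -1  ⇒  CG² = 1/2*(-1)² = 1/2
CG = −√(1/2) = -0.707107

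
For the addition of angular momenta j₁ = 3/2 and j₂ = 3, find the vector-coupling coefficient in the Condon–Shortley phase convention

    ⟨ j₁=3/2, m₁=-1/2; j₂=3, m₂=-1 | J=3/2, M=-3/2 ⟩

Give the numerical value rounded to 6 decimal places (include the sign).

triangle: 3!*0!*3!/7! = 36/5040
(j±m)!: 1!*2!*2!*4!*0!*3! = 576
prefactor² = (2J+1)*Δ*N² = 576/35
  k=2: +1/(2!*1!*0!*0!*0!*3!) = 1/12
Σ = 1/12  ⇒  CG² = 576/35*1/12² = 4/35
CG = +√(4/35) = +0.338062

+√(4/35) ≈ +0.338062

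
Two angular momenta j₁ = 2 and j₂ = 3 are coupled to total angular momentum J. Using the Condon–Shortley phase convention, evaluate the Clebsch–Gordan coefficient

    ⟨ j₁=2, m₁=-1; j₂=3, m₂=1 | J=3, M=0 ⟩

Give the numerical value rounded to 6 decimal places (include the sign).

triangle: 2!×2!×4!/9! = 96/362880
(j±m)!: 1!×3!×4!×2!×3!×3! = 10368
prefactor² = (2J+1)×Δ×N² = 96/5
  k=1: −1/(1!×1!×2!×3!×0!×1!) = -1/12
  k=2: +1/(2!×0!×1!×2!×1!×2!) = 1/8
Σ = 1/24  ⇒  CG² = 96/5×1/24² = 1/30
CG = +√(1/30) = +0.182574

+√(1/30) = +0.182574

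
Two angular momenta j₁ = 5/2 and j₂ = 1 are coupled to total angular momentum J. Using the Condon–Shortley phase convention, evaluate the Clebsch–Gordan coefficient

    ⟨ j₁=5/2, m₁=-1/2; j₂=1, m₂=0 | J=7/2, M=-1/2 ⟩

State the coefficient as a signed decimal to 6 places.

triangle: 0!*5!*2!/8! = 240/40320
(j±m)!: 2!*3!*1!*1!*3!*4! = 1728
prefactor² = (2J+1)*Δ*N² = 576/7
  k=0: +1/(0!*0!*3!*1!*2!*1!) = 1/12
Σ = 1/12  ⇒  CG² = 576/7*1/12² = 4/7
CG = +√(4/7) = +0.755929

+√(4/7) = +0.755929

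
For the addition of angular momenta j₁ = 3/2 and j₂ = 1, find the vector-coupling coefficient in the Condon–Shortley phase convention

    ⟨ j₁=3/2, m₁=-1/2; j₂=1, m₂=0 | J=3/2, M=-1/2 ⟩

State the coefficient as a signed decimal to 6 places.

√[4·1!2!1!/5! · 1!2!1!1!1!2!] = √(4/15)
  +(−1)^0/∏(0,1,2,1,0,0)! = 1/2  (running 1/2)
  +(−1)^1/∏(1,0,1,0,1,1)! = -1  (running -1/2)
⟨..|..⟩ = √(4/15)·(-1/2) = -0.258199

-0.258199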